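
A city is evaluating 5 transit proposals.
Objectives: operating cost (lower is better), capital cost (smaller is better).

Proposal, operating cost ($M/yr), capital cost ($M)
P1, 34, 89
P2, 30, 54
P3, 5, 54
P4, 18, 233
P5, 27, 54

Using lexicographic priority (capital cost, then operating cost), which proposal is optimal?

P3

First minimize capital cost: best is 54, kept {P2, P3, P5}.
Then minimize operating cost: best is 5, kept {P3}.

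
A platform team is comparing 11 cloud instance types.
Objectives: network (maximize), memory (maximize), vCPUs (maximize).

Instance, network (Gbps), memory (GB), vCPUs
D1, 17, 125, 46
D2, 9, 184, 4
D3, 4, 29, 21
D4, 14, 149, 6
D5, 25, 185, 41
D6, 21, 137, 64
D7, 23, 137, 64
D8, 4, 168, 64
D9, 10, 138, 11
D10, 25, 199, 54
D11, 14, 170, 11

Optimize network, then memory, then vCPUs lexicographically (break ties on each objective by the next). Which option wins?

First maximize network: best is 25, kept {D5, D10}.
Then maximize memory: best is 199, kept {D10}.

D10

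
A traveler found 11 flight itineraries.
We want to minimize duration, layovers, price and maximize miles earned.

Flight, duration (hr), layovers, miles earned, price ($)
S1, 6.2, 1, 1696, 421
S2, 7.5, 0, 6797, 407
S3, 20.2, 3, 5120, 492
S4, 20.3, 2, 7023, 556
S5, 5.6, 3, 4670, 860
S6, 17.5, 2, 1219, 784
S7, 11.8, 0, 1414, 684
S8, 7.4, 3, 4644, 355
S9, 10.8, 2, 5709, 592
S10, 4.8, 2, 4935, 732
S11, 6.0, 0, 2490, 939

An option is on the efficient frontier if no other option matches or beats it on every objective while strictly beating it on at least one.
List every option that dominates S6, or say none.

S1, S2, S7, S9, S10

S1: duration 6.2≤17.5, layovers 1≤2, miles earned 1696≥1219, price 421≤784 — dominates S6.
S2: duration 7.5≤17.5, layovers 0≤2, miles earned 6797≥1219, price 407≤784 — dominates S6.
S7: duration 11.8≤17.5, layovers 0≤2, miles earned 1414≥1219, price 684≤784 — dominates S6.
S9: duration 10.8≤17.5, layovers 2≤2, miles earned 5709≥1219, price 592≤784 — dominates S6.
S10: duration 4.8≤17.5, layovers 2≤2, miles earned 4935≥1219, price 732≤784 — dominates S6.
Others (S3, S4, S5, S8, S11) are each worse than S6 on at least one objective.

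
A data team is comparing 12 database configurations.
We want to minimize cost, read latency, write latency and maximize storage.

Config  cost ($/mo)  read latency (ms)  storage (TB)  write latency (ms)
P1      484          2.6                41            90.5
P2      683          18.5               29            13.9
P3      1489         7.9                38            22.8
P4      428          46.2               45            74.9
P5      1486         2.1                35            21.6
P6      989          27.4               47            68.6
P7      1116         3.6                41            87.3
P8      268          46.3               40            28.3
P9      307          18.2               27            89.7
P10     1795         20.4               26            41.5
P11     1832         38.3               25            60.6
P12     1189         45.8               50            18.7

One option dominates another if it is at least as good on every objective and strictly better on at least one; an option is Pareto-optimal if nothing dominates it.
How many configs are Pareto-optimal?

10

P1: not dominated.
P2: not dominated (best write latency).
P3: not dominated.
P4: not dominated.
P5: not dominated (best read latency).
P6: not dominated.
P7: not dominated.
P8: not dominated (best cost).
P9: not dominated.
P10: dominated by P2 (cost 683≤1795, read latency 18.5≤20.4, storage 29≥26, write latency 13.9≤41.5).
P11: dominated by P2 (cost 683≤1832, read latency 18.5≤38.3, storage 29≥25, write latency 13.9≤60.6).
P12: not dominated (best storage).
Pareto-optimal: P1, P2, P3, P4, P5, P6, P7, P8, P9, P12 → 10.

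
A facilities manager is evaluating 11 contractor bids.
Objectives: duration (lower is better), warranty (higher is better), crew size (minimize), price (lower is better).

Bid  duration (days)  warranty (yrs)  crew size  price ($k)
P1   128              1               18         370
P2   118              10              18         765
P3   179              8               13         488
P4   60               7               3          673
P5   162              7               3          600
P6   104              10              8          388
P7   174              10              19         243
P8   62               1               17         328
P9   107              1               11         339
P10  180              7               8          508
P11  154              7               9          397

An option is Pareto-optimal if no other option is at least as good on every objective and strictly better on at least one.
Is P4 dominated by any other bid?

P1: worse on duration (128 vs 60).
P2: worse on duration (118 vs 60).
P3: worse on duration (179 vs 60).
P5: worse on duration (162 vs 60).
P6: worse on duration (104 vs 60).
P7: worse on duration (174 vs 60).
P8: worse on duration (62 vs 60).
P9: worse on duration (107 vs 60).
P10: worse on duration (180 vs 60).
P11: worse on duration (154 vs 60).
No option is at least as good as P4 on every objective and strictly better on one.

No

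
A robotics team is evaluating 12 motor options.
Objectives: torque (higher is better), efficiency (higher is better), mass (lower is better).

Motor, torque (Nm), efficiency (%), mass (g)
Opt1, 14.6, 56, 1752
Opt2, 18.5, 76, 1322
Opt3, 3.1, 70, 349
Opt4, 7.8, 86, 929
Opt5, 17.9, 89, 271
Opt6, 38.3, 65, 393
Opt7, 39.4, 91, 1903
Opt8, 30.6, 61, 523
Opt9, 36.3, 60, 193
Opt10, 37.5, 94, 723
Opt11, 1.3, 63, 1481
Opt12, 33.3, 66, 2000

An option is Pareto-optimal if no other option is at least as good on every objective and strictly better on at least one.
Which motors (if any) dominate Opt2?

Opt10: torque 37.5≥18.5, efficiency 94≥76, mass 723≤1322 — dominates Opt2.
Others (Opt1, Opt3, Opt4, Opt5, Opt6, Opt7, Opt8, Opt9, Opt11, Opt12) are each worse than Opt2 on at least one objective.

Opt10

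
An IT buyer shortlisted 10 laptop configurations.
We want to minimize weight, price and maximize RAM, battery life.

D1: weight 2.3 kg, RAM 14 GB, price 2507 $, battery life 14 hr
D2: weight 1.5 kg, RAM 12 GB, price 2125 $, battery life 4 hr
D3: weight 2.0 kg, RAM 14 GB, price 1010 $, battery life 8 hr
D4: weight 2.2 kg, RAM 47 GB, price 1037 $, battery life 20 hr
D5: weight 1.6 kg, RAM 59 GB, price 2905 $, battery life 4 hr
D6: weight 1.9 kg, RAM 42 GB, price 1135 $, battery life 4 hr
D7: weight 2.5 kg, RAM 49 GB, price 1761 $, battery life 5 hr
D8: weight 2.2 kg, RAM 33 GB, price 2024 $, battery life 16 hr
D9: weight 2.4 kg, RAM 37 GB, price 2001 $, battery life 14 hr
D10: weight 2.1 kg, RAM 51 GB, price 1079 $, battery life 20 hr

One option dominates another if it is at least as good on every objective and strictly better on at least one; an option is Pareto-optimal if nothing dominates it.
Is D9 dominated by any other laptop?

D4 vs D9: weight 2.2≤2.4, RAM 47≥37, price 1037≤2001, battery life 20≥14 — D4 is at least as good on every objective and strictly better on at least one, so D4 dominates D9.

Yes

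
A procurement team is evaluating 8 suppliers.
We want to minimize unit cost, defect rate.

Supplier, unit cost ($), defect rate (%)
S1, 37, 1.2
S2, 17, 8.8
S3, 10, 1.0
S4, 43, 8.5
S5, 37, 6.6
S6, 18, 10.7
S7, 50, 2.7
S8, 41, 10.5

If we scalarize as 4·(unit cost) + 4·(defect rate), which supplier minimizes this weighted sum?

S1: 4·37 + 4·1.2 = 152.8
S2: 4·17 + 4·8.8 = 103.2
S3: 4·10 + 4·1.0 = 44.0
S4: 4·43 + 4·8.5 = 206.0
S5: 4·37 + 4·6.6 = 174.4
S6: 4·18 + 4·10.7 = 114.8
S7: 4·50 + 4·2.7 = 210.8
S8: 4·41 + 4·10.5 = 206.0
Lowest: S3 at 44.0.

S3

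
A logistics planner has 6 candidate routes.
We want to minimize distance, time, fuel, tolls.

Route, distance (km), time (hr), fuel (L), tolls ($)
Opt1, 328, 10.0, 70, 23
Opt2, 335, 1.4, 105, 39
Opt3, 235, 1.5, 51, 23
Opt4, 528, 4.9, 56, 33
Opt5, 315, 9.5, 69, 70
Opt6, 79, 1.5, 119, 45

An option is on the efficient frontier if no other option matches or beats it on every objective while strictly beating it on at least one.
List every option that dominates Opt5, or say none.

Opt3: distance 235≤315, time 1.5≤9.5, fuel 51≤69, tolls 23≤70 — dominates Opt5.
Others (Opt1, Opt2, Opt4, Opt6) are each worse than Opt5 on at least one objective.

Opt3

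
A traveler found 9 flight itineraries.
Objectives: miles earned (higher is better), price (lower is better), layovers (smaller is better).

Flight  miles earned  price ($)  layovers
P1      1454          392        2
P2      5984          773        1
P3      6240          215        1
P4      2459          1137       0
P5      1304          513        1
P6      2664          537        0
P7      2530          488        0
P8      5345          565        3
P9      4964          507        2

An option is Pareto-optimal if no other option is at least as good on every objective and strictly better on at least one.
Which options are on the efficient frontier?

P3, P6, P7

P1: dominated by P3 (miles earned 6240≥1454, price 215≤392, layovers 1≤2).
P2: dominated by P3 (miles earned 6240≥5984, price 215≤773, layovers 1≤1).
P3: not dominated (best miles earned).
P4: dominated by P6 (miles earned 2664≥2459, price 537≤1137, layovers 0≤0).
P5: dominated by P3 (miles earned 6240≥1304, price 215≤513, layovers 1≤1).
P6: not dominated.
P7: not dominated.
P8: dominated by P3 (miles earned 6240≥5345, price 215≤565, layovers 1≤3).
P9: dominated by P3 (miles earned 6240≥4964, price 215≤507, layovers 1≤2).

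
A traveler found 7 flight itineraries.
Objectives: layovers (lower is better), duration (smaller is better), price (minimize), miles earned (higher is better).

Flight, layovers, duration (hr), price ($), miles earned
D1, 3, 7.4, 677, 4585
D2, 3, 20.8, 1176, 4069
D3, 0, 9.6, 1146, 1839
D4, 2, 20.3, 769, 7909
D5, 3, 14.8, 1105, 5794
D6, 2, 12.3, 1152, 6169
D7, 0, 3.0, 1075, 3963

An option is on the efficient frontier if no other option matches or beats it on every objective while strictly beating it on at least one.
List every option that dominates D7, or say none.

D1: worse on layovers (3 vs 0).
D2: worse on layovers (3 vs 0).
D3: worse on duration (9.6 vs 3.0).
D4: worse on layovers (2 vs 0).
D5: worse on layovers (3 vs 0).
D6: worse on layovers (2 vs 0).
No option dominates D7.

none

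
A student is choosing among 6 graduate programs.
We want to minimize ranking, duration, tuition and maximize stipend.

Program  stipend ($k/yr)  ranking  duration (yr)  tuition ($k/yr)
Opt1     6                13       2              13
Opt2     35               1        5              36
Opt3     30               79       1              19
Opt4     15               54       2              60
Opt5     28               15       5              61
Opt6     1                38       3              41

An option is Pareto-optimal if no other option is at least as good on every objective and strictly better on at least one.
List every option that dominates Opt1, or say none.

none

Opt2: worse on duration (5 vs 2).
Opt3: worse on ranking (79 vs 13).
Opt4: worse on ranking (54 vs 13).
Opt5: worse on ranking (15 vs 13).
Opt6: worse on stipend (1 vs 6).
No option dominates Opt1.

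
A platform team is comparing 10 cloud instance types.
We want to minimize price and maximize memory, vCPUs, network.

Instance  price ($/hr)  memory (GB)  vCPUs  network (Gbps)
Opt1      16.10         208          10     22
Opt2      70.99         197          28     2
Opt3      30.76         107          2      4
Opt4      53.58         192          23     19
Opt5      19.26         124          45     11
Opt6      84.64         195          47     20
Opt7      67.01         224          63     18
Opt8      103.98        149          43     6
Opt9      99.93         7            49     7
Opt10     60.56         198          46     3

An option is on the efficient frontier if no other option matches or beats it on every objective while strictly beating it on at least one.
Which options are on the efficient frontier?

Opt1: not dominated (best price).
Opt2: dominated by Opt7 (price 67.01≤70.99, memory 224≥197, vCPUs 63≥28, network 18≥2).
Opt3: dominated by Opt1 (price 16.10≤30.76, memory 208≥107, vCPUs 10≥2, network 22≥4).
Opt4: not dominated.
Opt5: not dominated.
Opt6: not dominated.
Opt7: not dominated (best memory).
Opt8: dominated by Opt6 (price 84.64≤103.98, memory 195≥149, vCPUs 47≥43, network 20≥6).
Opt9: dominated by Opt7 (price 67.01≤99.93, memory 224≥7, vCPUs 63≥49, network 18≥7).
Opt10: not dominated.

Opt1, Opt4, Opt5, Opt6, Opt7, Opt10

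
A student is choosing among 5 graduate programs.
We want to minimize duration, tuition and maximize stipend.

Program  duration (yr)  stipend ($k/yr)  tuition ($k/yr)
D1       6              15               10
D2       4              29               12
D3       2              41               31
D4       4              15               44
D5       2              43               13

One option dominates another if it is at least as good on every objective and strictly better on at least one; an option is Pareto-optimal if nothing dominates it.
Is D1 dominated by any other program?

D2: worse on tuition (12 vs 10).
D3: worse on tuition (31 vs 10).
D4: worse on tuition (44 vs 10).
D5: worse on tuition (13 vs 10).
No option is at least as good as D1 on every objective and strictly better on one.

No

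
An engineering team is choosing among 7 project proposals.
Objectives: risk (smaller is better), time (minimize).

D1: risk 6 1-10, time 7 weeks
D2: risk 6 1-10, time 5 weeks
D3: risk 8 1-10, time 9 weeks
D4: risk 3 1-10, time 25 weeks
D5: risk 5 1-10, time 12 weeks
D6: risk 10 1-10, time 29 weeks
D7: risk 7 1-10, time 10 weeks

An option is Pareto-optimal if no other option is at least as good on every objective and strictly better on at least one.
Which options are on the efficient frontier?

D2, D4, D5

D1: dominated by D2 (risk 6≤6, time 5≤7).
D2: not dominated (best time).
D3: dominated by D1 (risk 6≤8, time 7≤9).
D4: not dominated (best risk).
D5: not dominated.
D6: dominated by D1 (risk 6≤10, time 7≤29).
D7: dominated by D1 (risk 6≤7, time 7≤10).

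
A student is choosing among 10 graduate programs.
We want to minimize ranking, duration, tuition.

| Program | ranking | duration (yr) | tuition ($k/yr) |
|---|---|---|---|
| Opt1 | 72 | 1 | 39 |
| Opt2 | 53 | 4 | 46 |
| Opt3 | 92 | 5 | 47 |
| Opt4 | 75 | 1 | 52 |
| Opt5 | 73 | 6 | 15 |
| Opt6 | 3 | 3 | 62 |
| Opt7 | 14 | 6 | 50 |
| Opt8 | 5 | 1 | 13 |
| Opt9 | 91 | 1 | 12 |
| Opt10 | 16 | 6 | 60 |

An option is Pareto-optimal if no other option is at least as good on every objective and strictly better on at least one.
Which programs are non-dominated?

Opt1: dominated by Opt8 (ranking 5≤72, duration 1≤1, tuition 13≤39).
Opt2: dominated by Opt8 (ranking 5≤53, duration 1≤4, tuition 13≤46).
Opt3: dominated by Opt1 (ranking 72≤92, duration 1≤5, tuition 39≤47).
Opt4: dominated by Opt1 (ranking 72≤75, duration 1≤1, tuition 39≤52).
Opt5: dominated by Opt8 (ranking 5≤73, duration 1≤6, tuition 13≤15).
Opt6: not dominated (best ranking).
Opt7: dominated by Opt8 (ranking 5≤14, duration 1≤6, tuition 13≤50).
Opt8: not dominated.
Opt9: not dominated (best tuition).
Opt10: dominated by Opt7 (ranking 14≤16, duration 6≤6, tuition 50≤60).

Opt6, Opt8, Opt9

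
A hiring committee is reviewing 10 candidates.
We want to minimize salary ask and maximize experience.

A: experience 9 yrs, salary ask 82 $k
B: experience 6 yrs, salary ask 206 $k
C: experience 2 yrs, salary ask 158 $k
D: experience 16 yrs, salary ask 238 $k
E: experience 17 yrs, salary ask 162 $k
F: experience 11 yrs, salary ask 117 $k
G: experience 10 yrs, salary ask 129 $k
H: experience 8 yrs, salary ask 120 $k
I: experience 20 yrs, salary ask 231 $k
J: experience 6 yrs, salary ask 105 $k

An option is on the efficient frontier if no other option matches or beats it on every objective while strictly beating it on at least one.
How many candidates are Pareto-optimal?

4

A: not dominated (best salary ask).
B: dominated by A (experience 9≥6, salary ask 82≤206).
C: dominated by A (experience 9≥2, salary ask 82≤158).
D: dominated by E (experience 17≥16, salary ask 162≤238).
E: not dominated.
F: not dominated.
G: dominated by F (experience 11≥10, salary ask 117≤129).
H: dominated by A (experience 9≥8, salary ask 82≤120).
I: not dominated (best experience).
J: dominated by A (experience 9≥6, salary ask 82≤105).
Pareto-optimal: A, E, F, I → 4.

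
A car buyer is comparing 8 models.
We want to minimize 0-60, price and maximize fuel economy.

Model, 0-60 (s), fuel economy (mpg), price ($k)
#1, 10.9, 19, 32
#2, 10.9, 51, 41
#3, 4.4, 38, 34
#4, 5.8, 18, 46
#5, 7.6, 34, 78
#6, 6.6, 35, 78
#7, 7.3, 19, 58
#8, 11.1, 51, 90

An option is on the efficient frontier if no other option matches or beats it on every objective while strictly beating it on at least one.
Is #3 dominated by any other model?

No

#1: worse on 0-60 (10.9 vs 4.4).
#2: worse on 0-60 (10.9 vs 4.4).
#4: worse on 0-60 (5.8 vs 4.4).
#5: worse on 0-60 (7.6 vs 4.4).
#6: worse on 0-60 (6.6 vs 4.4).
#7: worse on 0-60 (7.3 vs 4.4).
#8: worse on 0-60 (11.1 vs 4.4).
No option is at least as good as #3 on every objective and strictly better on one.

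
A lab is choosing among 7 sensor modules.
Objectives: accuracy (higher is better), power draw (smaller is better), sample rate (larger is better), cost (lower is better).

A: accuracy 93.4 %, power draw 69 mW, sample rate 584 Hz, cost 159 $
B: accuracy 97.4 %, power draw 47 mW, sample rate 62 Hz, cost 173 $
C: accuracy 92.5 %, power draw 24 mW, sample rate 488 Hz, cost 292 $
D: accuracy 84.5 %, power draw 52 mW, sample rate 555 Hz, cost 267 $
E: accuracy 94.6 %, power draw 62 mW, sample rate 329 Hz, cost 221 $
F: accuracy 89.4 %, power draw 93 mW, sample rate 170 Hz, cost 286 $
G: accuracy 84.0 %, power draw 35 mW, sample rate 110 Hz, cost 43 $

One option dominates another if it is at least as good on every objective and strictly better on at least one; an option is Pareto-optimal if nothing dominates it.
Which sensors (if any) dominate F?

A: accuracy 93.4≥89.4, power draw 69≤93, sample rate 584≥170, cost 159≤286 — dominates F.
E: accuracy 94.6≥89.4, power draw 62≤93, sample rate 329≥170, cost 221≤286 — dominates F.
Others (B, C, D, G) are each worse than F on at least one objective.

A, E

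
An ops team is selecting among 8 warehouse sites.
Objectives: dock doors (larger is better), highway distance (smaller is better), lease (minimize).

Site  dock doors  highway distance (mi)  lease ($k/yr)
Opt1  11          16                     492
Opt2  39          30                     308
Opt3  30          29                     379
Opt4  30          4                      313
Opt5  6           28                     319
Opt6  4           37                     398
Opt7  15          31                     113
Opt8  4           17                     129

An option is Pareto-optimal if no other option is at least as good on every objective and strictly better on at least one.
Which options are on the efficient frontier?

Opt2, Opt4, Opt7, Opt8

Opt1: dominated by Opt4 (dock doors 30≥11, highway distance 4≤16, lease 313≤492).
Opt2: not dominated (best dock doors).
Opt3: dominated by Opt4 (dock doors 30≥30, highway distance 4≤29, lease 313≤379).
Opt4: not dominated (best highway distance).
Opt5: dominated by Opt4 (dock doors 30≥6, highway distance 4≤28, lease 313≤319).
Opt6: dominated by Opt2 (dock doors 39≥4, highway distance 30≤37, lease 308≤398).
Opt7: not dominated (best lease).
Opt8: not dominated.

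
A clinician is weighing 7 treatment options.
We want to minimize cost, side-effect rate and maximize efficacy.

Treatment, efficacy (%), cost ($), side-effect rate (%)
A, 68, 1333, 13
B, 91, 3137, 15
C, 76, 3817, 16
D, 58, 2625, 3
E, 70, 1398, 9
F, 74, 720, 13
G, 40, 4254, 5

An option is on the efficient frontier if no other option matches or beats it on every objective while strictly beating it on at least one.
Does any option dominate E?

No

A: worse on efficacy (68 vs 70).
B: worse on cost (3137 vs 1398).
C: worse on cost (3817 vs 1398).
D: worse on efficacy (58 vs 70).
F: worse on side-effect rate (13 vs 9).
G: worse on efficacy (40 vs 70).
No option is at least as good as E on every objective and strictly better on one.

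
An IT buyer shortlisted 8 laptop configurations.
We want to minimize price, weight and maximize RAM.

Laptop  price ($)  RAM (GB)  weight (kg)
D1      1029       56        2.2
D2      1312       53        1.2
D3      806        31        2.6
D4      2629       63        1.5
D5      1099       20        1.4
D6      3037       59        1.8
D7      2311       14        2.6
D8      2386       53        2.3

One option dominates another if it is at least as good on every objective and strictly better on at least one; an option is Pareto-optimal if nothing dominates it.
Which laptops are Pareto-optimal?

D1: not dominated.
D2: not dominated (best weight).
D3: not dominated (best price).
D4: not dominated (best RAM).
D5: not dominated.
D6: dominated by D4 (price 2629≤3037, RAM 63≥59, weight 1.5≤1.8).
D7: dominated by D1 (price 1029≤2311, RAM 56≥14, weight 2.2≤2.6).
D8: dominated by D1 (price 1029≤2386, RAM 56≥53, weight 2.2≤2.3).

D1, D2, D3, D4, D5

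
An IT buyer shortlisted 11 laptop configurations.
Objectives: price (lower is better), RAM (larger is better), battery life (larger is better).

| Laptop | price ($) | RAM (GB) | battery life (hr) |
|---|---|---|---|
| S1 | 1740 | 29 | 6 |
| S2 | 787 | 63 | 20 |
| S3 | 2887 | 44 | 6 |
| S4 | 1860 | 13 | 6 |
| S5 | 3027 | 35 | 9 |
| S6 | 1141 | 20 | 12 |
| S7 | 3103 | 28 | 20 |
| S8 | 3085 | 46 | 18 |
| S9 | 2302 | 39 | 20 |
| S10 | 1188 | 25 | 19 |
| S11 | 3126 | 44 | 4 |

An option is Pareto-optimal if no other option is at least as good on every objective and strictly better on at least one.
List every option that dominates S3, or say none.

S2: price 787≤2887, RAM 63≥44, battery life 20≥6 — dominates S3.
Others (S1, S4, S5, S6, S7, S8, S9, S10, S11) are each worse than S3 on at least one objective.

S2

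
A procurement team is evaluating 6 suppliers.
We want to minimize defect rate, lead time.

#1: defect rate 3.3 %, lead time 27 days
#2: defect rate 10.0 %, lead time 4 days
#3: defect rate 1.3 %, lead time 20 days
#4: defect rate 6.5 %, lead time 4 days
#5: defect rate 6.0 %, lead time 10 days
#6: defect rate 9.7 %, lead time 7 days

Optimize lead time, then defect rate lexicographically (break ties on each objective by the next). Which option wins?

First minimize lead time: best is 4, kept {#2, #4}.
Then minimize defect rate: best is 6.5, kept {#4}.

#4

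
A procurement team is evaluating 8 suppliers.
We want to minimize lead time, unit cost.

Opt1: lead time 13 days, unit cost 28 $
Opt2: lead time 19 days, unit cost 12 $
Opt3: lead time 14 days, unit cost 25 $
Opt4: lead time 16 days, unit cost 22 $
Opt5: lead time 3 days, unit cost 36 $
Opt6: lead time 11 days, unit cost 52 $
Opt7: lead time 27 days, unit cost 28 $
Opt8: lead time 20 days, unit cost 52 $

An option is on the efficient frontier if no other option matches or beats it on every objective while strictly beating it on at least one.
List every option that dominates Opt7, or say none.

Opt1, Opt2, Opt3, Opt4

Opt1: lead time 13≤27, unit cost 28≤28 — dominates Opt7.
Opt2: lead time 19≤27, unit cost 12≤28 — dominates Opt7.
Opt3: lead time 14≤27, unit cost 25≤28 — dominates Opt7.
Opt4: lead time 16≤27, unit cost 22≤28 — dominates Opt7.
Others (Opt5, Opt6, Opt8) are each worse than Opt7 on at least one objective.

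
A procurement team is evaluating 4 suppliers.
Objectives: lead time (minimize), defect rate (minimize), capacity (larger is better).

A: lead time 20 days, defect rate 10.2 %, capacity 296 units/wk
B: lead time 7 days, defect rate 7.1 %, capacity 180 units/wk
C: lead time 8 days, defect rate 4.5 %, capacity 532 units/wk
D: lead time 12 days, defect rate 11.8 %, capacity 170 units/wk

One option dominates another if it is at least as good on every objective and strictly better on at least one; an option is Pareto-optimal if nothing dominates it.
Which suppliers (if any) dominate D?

B: lead time 7≤12, defect rate 7.1≤11.8, capacity 180≥170 — dominates D.
C: lead time 8≤12, defect rate 4.5≤11.8, capacity 532≥170 — dominates D.
Others (A) are each worse than D on at least one objective.

B, C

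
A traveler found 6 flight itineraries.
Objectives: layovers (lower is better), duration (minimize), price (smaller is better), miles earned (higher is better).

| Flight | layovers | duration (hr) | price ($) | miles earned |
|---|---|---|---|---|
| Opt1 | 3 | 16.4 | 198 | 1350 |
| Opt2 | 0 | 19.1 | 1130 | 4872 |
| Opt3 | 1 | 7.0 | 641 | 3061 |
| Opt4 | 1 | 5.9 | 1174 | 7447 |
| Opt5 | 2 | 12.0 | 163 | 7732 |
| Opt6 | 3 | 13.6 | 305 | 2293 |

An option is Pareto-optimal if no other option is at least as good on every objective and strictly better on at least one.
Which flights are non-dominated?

Opt1: dominated by Opt5 (layovers 2≤3, duration 12.0≤16.4, price 163≤198, miles earned 7732≥1350).
Opt2: not dominated (best layovers).
Opt3: not dominated.
Opt4: not dominated (best duration).
Opt5: not dominated (best price).
Opt6: dominated by Opt5 (layovers 2≤3, duration 12.0≤13.6, price 163≤305, miles earned 7732≥2293).

Opt2, Opt3, Opt4, Opt5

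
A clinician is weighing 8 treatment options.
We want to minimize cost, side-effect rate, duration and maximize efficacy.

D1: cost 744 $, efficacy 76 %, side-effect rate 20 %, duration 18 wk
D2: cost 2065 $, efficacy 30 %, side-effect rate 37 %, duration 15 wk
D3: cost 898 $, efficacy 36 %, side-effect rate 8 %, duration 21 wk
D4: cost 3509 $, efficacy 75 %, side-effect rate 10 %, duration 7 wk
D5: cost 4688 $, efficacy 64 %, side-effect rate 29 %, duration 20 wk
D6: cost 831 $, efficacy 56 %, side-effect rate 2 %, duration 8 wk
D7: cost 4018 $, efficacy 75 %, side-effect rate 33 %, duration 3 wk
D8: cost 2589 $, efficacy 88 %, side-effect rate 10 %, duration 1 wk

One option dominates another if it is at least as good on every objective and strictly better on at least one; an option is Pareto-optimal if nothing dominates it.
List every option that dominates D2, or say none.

D6: cost 831≤2065, efficacy 56≥30, side-effect rate 2≤37, duration 8≤15 — dominates D2.
Others (D1, D3, D4, D5, D7, D8) are each worse than D2 on at least one objective.

D6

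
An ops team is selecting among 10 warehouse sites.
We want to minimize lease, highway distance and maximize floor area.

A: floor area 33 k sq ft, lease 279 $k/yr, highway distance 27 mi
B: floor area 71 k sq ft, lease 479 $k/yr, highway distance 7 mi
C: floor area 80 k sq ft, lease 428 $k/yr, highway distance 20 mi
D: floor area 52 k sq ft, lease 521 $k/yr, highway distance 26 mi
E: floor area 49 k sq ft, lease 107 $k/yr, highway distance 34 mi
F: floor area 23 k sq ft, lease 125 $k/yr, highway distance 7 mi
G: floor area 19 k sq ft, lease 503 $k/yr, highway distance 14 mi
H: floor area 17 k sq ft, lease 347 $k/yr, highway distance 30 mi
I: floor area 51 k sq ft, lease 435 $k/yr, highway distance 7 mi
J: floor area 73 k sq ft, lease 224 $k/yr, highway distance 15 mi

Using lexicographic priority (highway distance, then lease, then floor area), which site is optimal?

First minimize highway distance: best is 7, kept {B, F, I}.
Then minimize lease: best is 125, kept {F}.

F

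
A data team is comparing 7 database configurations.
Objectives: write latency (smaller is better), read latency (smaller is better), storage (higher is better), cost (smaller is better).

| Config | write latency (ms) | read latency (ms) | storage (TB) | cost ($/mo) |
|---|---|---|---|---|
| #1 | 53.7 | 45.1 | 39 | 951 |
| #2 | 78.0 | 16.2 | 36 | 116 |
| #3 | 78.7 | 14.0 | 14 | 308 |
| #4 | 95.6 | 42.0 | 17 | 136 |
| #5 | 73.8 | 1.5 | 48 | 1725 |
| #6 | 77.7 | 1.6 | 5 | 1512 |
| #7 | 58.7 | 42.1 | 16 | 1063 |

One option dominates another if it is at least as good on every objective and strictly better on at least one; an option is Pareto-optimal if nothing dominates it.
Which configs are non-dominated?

#1: not dominated (best write latency).
#2: not dominated (best cost).
#3: not dominated.
#4: dominated by #2 (write latency 78.0≤95.6, read latency 16.2≤42.0, storage 36≥17, cost 116≤136).
#5: not dominated (best read latency).
#6: not dominated.
#7: not dominated.

#1, #2, #3, #5, #6, #7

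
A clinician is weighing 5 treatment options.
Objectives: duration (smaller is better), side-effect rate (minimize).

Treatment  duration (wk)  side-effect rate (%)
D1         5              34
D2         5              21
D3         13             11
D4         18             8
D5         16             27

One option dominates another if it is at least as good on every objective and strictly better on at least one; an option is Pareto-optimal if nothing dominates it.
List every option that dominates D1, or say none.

D2: duration 5≤5, side-effect rate 21≤34 — dominates D1.
Others (D3, D4, D5) are each worse than D1 on at least one objective.

D2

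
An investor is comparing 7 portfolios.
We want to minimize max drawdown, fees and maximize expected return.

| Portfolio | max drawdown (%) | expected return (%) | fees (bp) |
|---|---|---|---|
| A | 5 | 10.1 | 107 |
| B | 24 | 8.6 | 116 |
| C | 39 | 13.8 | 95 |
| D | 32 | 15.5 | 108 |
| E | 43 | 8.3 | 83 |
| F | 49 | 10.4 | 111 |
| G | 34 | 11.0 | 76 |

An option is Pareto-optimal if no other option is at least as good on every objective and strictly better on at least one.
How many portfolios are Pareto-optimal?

4

A: not dominated (best max drawdown).
B: dominated by A (max drawdown 5≤24, expected return 10.1≥8.6, fees 107≤116).
C: not dominated.
D: not dominated (best expected return).
E: dominated by G (max drawdown 34≤43, expected return 11.0≥8.3, fees 76≤83).
F: dominated by C (max drawdown 39≤49, expected return 13.8≥10.4, fees 95≤111).
G: not dominated (best fees).
Pareto-optimal: A, C, D, G → 4.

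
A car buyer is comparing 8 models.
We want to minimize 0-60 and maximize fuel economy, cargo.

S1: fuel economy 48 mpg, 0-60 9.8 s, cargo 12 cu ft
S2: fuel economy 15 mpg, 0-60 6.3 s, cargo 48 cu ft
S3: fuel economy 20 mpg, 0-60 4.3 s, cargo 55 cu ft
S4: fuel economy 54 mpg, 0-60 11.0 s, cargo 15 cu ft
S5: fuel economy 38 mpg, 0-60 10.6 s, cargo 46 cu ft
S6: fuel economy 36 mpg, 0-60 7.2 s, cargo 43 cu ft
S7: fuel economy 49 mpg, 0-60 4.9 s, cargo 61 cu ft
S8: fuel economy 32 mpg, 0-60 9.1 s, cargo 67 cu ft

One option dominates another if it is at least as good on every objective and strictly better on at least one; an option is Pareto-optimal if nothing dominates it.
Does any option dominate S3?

No

S1: worse on 0-60 (9.8 vs 4.3).
S2: worse on fuel economy (15 vs 20).
S4: worse on 0-60 (11.0 vs 4.3).
S5: worse on 0-60 (10.6 vs 4.3).
S6: worse on 0-60 (7.2 vs 4.3).
S7: worse on 0-60 (4.9 vs 4.3).
S8: worse on 0-60 (9.1 vs 4.3).
No option is at least as good as S3 on every objective and strictly better on one.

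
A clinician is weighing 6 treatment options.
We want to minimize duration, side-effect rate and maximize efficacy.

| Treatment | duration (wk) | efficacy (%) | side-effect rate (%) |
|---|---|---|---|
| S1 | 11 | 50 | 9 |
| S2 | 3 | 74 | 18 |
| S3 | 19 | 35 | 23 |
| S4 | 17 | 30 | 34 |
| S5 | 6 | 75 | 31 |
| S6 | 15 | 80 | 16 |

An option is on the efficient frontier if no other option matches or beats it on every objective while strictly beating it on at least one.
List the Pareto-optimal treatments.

S1, S2, S5, S6

S1: not dominated (best side-effect rate).
S2: not dominated (best duration).
S3: dominated by S1 (duration 11≤19, efficacy 50≥35, side-effect rate 9≤23).
S4: dominated by S1 (duration 11≤17, efficacy 50≥30, side-effect rate 9≤34).
S5: not dominated.
S6: not dominated (best efficacy).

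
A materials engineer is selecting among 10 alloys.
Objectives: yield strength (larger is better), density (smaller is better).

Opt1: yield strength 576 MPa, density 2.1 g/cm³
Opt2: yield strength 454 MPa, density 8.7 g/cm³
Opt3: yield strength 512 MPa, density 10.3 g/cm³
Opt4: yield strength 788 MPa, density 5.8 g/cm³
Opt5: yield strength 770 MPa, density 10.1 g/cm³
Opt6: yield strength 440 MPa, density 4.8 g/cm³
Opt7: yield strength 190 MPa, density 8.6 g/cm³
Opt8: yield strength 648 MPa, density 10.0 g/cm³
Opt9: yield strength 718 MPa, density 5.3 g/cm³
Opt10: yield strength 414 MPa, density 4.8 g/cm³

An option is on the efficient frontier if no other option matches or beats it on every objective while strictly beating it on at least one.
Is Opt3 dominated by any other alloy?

Yes

Opt1 vs Opt3: yield strength 576≥512, density 2.1≤10.3 — Opt1 is at least as good on every objective and strictly better on at least one, so Opt1 dominates Opt3.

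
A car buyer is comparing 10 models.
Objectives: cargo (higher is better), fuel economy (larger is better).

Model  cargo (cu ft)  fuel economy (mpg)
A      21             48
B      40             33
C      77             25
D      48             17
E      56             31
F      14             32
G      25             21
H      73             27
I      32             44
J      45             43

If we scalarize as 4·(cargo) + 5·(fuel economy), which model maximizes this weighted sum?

A: 4·21 + 5·48 = 324
B: 4·40 + 5·33 = 325
C: 4·77 + 5·25 = 433
D: 4·48 + 5·17 = 277
E: 4·56 + 5·31 = 379
F: 4·14 + 5·32 = 216
G: 4·25 + 5·21 = 205
H: 4·73 + 5·27 = 427
I: 4·32 + 5·44 = 348
J: 4·45 + 5·43 = 395
Highest: C at 433.

C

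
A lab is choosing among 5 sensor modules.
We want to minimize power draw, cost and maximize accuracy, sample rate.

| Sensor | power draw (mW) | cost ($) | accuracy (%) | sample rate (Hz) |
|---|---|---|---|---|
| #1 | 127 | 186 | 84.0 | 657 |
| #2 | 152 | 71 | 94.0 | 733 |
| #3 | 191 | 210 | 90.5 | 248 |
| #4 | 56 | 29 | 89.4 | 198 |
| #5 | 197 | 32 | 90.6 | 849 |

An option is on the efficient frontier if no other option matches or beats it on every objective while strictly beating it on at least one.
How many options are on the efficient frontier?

4

#1: not dominated.
#2: not dominated (best accuracy).
#3: dominated by #2 (power draw 152≤191, cost 71≤210, accuracy 94.0≥90.5, sample rate 733≥248).
#4: not dominated (best power draw).
#5: not dominated (best sample rate).
Pareto-optimal: #1, #2, #4, #5 → 4.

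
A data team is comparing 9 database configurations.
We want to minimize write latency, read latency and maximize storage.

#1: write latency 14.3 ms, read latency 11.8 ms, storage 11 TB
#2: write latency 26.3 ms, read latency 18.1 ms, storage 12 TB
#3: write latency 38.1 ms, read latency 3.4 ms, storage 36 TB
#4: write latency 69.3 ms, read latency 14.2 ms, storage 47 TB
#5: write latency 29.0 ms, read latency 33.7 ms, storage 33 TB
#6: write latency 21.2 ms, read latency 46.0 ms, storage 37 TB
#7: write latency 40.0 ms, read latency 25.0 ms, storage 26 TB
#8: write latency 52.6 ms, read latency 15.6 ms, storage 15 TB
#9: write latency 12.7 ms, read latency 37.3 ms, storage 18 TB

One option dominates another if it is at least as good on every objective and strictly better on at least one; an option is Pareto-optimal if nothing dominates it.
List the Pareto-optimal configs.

#1: not dominated.
#2: not dominated.
#3: not dominated (best read latency).
#4: not dominated (best storage).
#5: not dominated.
#6: not dominated.
#7: dominated by #3 (write latency 38.1≤40.0, read latency 3.4≤25.0, storage 36≥26).
#8: dominated by #3 (write latency 38.1≤52.6, read latency 3.4≤15.6, storage 36≥15).
#9: not dominated (best write latency).

#1, #2, #3, #4, #5, #6, #9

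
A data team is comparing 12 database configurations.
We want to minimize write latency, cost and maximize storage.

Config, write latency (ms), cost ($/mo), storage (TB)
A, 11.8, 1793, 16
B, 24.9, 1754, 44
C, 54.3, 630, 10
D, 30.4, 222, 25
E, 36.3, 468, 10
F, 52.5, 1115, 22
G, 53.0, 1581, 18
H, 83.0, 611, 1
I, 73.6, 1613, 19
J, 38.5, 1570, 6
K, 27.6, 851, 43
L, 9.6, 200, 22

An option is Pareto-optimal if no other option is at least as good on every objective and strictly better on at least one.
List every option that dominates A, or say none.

L: write latency 9.6≤11.8, cost 200≤1793, storage 22≥16 — dominates A.
Others (B, C, D, E, F, G, H, I, J, K) are each worse than A on at least one objective.

L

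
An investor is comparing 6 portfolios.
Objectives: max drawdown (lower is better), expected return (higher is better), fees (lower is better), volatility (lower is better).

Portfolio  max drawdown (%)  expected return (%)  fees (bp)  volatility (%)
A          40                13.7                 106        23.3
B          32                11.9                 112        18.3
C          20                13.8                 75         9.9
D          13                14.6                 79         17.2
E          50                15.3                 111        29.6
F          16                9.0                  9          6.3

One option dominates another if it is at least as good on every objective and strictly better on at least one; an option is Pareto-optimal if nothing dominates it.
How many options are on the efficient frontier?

4

A: dominated by C (max drawdown 20≤40, expected return 13.8≥13.7, fees 75≤106, volatility 9.9≤23.3).
B: dominated by C (max drawdown 20≤32, expected return 13.8≥11.9, fees 75≤112, volatility 9.9≤18.3).
C: not dominated.
D: not dominated (best max drawdown).
E: not dominated (best expected return).
F: not dominated (best fees).
Pareto-optimal: C, D, E, F → 4.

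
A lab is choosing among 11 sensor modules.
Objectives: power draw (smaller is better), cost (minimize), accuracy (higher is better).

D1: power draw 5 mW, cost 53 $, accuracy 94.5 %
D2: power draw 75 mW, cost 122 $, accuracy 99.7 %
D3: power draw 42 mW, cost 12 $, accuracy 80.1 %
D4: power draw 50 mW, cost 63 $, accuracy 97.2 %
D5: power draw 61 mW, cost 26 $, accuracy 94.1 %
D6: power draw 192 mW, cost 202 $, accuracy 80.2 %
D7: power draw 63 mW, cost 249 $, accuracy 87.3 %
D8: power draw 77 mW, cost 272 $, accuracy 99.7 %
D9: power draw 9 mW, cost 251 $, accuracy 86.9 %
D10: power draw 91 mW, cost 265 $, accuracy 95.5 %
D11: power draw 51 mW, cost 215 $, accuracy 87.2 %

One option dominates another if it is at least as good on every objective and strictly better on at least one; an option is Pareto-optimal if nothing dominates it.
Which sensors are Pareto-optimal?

D1: not dominated (best power draw).
D2: not dominated.
D3: not dominated (best cost).
D4: not dominated.
D5: not dominated.
D6: dominated by D1 (power draw 5≤192, cost 53≤202, accuracy 94.5≥80.2).
D7: dominated by D1 (power draw 5≤63, cost 53≤249, accuracy 94.5≥87.3).
D8: dominated by D2 (power draw 75≤77, cost 122≤272, accuracy 99.7≥99.7).
D9: dominated by D1 (power draw 5≤9, cost 53≤251, accuracy 94.5≥86.9).
D10: dominated by D2 (power draw 75≤91, cost 122≤265, accuracy 99.7≥95.5).
D11: dominated by D1 (power draw 5≤51, cost 53≤215, accuracy 94.5≥87.2).

D1, D2, D3, D4, D5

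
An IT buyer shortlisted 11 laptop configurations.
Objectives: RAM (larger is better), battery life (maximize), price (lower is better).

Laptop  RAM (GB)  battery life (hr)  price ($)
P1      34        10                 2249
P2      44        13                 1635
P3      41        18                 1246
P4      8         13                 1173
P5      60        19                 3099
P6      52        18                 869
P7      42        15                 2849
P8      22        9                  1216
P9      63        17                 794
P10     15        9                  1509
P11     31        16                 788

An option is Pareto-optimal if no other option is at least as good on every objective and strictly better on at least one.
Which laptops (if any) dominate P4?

P6, P9, P11

P6: RAM 52≥8, battery life 18≥13, price 869≤1173 — dominates P4.
P9: RAM 63≥8, battery life 17≥13, price 794≤1173 — dominates P4.
P11: RAM 31≥8, battery life 16≥13, price 788≤1173 — dominates P4.
Others (P1, P2, P3, P5, P7, P8, P10) are each worse than P4 on at least one objective.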